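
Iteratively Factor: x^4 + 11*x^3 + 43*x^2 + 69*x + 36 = (x + 3)*(x^3 + 8*x^2 + 19*x + 12) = (x + 3)*(x + 4)*(x^2 + 4*x + 3) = (x + 1)*(x + 3)*(x + 4)*(x + 3)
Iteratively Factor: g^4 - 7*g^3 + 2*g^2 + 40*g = (g)*(g^3 - 7*g^2 + 2*g + 40) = g*(g - 4)*(g^2 - 3*g - 10) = g*(g - 5)*(g - 4)*(g + 2)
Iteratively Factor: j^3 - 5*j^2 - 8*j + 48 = (j - 4)*(j^2 - j - 12) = (j - 4)*(j + 3)*(j - 4)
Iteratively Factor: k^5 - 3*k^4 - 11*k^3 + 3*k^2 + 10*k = (k - 5)*(k^4 + 2*k^3 - k^2 - 2*k) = (k - 5)*(k - 1)*(k^3 + 3*k^2 + 2*k) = (k - 5)*(k - 1)*(k + 2)*(k^2 + k) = (k - 5)*(k - 1)*(k + 1)*(k + 2)*(k)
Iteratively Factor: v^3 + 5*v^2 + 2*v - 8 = (v + 2)*(v^2 + 3*v - 4) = (v - 1)*(v + 2)*(v + 4)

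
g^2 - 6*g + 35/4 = (g - 7/2)*(g - 5/2)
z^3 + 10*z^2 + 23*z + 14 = (z + 1)*(z + 2)*(z + 7)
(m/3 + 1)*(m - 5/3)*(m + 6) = m^3/3 + 22*m^2/9 + m - 10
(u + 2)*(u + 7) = u^2 + 9*u + 14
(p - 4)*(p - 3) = p^2 - 7*p + 12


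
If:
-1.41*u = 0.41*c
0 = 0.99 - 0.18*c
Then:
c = 5.50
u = -1.60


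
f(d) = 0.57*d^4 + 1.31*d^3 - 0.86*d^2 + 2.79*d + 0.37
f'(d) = 2.28*d^3 + 3.93*d^2 - 1.72*d + 2.79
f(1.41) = 8.52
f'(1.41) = 14.57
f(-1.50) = -7.29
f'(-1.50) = 6.52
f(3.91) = 209.66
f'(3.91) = 192.44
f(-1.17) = -5.10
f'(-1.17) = 6.53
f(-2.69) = -9.01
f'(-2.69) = -8.53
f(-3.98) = 36.08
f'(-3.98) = -71.85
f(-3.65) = 16.20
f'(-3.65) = -49.44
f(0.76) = 2.76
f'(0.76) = 4.75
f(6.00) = 1007.83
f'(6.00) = 626.43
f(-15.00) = 24200.02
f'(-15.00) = -6782.16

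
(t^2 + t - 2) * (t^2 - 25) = t^4 + t^3 - 27*t^2 - 25*t + 50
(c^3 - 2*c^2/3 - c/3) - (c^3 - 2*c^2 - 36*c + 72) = 4*c^2/3 + 107*c/3 - 72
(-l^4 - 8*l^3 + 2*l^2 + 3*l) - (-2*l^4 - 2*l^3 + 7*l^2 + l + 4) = l^4 - 6*l^3 - 5*l^2 + 2*l - 4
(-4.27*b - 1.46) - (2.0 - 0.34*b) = -3.93*b - 3.46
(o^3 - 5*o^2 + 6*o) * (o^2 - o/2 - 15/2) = o^5 - 11*o^4/2 + o^3 + 69*o^2/2 - 45*o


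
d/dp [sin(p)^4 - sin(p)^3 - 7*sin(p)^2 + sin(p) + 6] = (4*sin(p)^3 - 3*sin(p)^2 - 14*sin(p) + 1)*cos(p)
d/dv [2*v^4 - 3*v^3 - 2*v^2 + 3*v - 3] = 8*v^3 - 9*v^2 - 4*v + 3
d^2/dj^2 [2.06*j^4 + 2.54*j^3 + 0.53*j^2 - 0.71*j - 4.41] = 24.72*j^2 + 15.24*j + 1.06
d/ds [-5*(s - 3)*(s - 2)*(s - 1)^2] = -20*s^3 + 105*s^2 - 170*s + 85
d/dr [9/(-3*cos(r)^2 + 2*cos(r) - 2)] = 18*(1 - 3*cos(r))*sin(r)/(3*cos(r)^2 - 2*cos(r) + 2)^2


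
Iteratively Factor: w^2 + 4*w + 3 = (w + 3)*(w + 1)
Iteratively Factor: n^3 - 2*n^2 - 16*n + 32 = (n + 4)*(n^2 - 6*n + 8) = (n - 4)*(n + 4)*(n - 2)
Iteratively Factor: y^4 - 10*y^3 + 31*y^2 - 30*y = (y)*(y^3 - 10*y^2 + 31*y - 30) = y*(y - 5)*(y^2 - 5*y + 6) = y*(y - 5)*(y - 2)*(y - 3)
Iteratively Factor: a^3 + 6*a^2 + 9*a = (a + 3)*(a^2 + 3*a) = (a + 3)^2*(a)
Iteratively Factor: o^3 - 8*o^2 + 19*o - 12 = (o - 1)*(o^2 - 7*o + 12) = (o - 3)*(o - 1)*(o - 4)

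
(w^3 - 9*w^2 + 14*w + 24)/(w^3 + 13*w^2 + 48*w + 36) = (w^2 - 10*w + 24)/(w^2 + 12*w + 36)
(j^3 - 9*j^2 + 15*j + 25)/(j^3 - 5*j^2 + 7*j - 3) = (j^3 - 9*j^2 + 15*j + 25)/(j^3 - 5*j^2 + 7*j - 3)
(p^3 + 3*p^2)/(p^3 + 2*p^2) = (p + 3)/(p + 2)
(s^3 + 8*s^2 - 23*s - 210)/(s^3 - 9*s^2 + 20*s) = (s^2 + 13*s + 42)/(s*(s - 4))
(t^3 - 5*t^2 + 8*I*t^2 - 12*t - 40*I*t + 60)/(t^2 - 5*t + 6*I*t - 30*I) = t + 2*I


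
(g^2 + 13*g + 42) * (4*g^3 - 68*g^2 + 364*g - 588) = 4*g^5 - 16*g^4 - 352*g^3 + 1288*g^2 + 7644*g - 24696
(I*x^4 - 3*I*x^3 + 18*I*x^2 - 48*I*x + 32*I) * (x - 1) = I*x^5 - 4*I*x^4 + 21*I*x^3 - 66*I*x^2 + 80*I*x - 32*I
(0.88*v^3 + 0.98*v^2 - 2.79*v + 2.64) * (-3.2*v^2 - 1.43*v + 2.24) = -2.816*v^5 - 4.3944*v^4 + 9.4978*v^3 - 2.2631*v^2 - 10.0248*v + 5.9136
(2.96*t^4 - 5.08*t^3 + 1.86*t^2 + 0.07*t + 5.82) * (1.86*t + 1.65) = 5.5056*t^5 - 4.5648*t^4 - 4.9224*t^3 + 3.1992*t^2 + 10.9407*t + 9.603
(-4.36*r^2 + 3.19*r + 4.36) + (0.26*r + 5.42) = -4.36*r^2 + 3.45*r + 9.78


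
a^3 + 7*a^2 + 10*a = a*(a + 2)*(a + 5)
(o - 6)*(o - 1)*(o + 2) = o^3 - 5*o^2 - 8*o + 12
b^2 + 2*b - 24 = (b - 4)*(b + 6)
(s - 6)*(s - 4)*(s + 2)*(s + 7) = s^4 - s^3 - 52*s^2 + 76*s + 336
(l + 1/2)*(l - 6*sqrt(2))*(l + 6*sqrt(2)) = l^3 + l^2/2 - 72*l - 36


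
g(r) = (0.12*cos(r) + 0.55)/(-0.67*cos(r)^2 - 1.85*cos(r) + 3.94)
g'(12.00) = 0.32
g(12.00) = 0.34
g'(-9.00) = 0.01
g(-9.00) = 0.09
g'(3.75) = 0.02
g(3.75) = 0.09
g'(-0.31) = 0.28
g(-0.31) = 0.42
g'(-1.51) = 0.10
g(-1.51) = 0.15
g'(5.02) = 0.15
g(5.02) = 0.18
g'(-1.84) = 0.07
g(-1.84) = 0.12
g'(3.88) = 0.03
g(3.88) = 0.09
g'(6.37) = -0.10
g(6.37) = 0.47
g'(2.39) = -0.03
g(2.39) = 0.09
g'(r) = (-1.34*sin(r)*cos(r) - 1.85*sin(r))*(0.12*cos(r) + 0.55)/(-0.67*cos(r)^2 - 1.85*cos(r) + 3.94)^2 - 0.12*sin(r)/(-0.67*cos(r)^2 - 1.85*cos(r) + 3.94) = (0.0804*sin(r)^2 - 0.737*cos(r) - 1.5707)*sin(r)/(0.67*cos(r)^2 + 1.85*cos(r) - 3.94)^2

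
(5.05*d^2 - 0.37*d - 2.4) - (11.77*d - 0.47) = 5.05*d^2 - 12.14*d - 1.93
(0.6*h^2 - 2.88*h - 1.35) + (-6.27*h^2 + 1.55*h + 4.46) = -5.67*h^2 - 1.33*h + 3.11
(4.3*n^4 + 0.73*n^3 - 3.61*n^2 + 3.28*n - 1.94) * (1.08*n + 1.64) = 4.644*n^5 + 7.8404*n^4 - 2.7016*n^3 - 2.378*n^2 + 3.284*n - 3.1816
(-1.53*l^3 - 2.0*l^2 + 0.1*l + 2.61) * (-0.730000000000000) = 1.1169*l^3 + 1.46*l^2 - 0.073*l - 1.9053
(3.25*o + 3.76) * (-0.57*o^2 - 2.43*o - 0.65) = -1.8525*o^3 - 10.0407*o^2 - 11.2493*o - 2.444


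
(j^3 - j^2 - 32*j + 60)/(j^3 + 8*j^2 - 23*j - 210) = (j - 2)/(j + 7)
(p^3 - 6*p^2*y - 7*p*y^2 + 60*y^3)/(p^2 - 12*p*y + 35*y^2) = (-p^2 + p*y + 12*y^2)/(-p + 7*y)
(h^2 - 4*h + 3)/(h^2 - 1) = (h - 3)/(h + 1)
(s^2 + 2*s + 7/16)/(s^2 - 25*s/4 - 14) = (s + 1/4)/(s - 8)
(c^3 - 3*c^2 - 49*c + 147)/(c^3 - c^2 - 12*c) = (-c^3 + 3*c^2 + 49*c - 147)/(c*(-c^2 + c + 12))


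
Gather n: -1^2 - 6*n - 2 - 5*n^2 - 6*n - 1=-5*n^2 - 12*n - 4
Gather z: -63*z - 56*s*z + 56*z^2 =56*z^2 + z*(-56*s - 63)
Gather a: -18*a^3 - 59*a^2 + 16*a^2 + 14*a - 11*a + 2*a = -18*a^3 - 43*a^2 + 5*a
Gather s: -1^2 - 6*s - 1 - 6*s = -12*s - 2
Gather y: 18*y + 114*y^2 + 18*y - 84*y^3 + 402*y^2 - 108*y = -84*y^3 + 516*y^2 - 72*y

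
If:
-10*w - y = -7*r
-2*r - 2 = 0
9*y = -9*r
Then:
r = -1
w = -4/5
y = 1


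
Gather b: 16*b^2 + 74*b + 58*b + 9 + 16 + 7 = 16*b^2 + 132*b + 32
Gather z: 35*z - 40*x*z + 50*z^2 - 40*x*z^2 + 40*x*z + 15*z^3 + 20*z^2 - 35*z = 15*z^3 + z^2*(70 - 40*x)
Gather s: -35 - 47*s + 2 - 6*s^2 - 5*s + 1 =-6*s^2 - 52*s - 32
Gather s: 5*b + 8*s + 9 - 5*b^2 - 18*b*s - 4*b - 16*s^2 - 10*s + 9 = -5*b^2 + b - 16*s^2 + s*(-18*b - 2) + 18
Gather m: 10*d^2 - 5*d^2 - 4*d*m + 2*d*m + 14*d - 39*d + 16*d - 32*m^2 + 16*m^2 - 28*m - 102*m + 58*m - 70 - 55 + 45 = 5*d^2 - 9*d - 16*m^2 + m*(-2*d - 72) - 80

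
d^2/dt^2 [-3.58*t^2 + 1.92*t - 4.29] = -7.16000000000000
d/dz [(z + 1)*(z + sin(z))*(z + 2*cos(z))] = -(z + 1)*(z + sin(z))*(2*sin(z) - 1) + (z + 1)*(z + 2*cos(z))*(cos(z) + 1) + (z + sin(z))*(z + 2*cos(z))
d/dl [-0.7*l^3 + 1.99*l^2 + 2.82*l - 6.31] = -2.1*l^2 + 3.98*l + 2.82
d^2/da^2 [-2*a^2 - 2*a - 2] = -4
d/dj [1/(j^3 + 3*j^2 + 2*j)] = (-3*j^2 - 6*j - 2)/(j^2*(j^2 + 3*j + 2)^2)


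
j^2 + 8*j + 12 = (j + 2)*(j + 6)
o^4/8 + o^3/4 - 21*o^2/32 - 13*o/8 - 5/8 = (o/4 + 1/2)*(o/2 + 1)*(o - 5/2)*(o + 1/2)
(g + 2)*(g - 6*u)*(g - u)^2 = g^4 - 8*g^3*u + 2*g^3 + 13*g^2*u^2 - 16*g^2*u - 6*g*u^3 + 26*g*u^2 - 12*u^3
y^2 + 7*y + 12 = (y + 3)*(y + 4)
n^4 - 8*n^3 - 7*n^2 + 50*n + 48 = (n - 8)*(n - 3)*(n + 1)*(n + 2)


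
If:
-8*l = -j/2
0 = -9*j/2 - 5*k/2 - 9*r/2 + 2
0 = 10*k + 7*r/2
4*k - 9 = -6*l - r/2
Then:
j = 3672/577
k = 1484/577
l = 459/1154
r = -4240/577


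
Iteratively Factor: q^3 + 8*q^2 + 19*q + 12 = (q + 1)*(q^2 + 7*q + 12) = (q + 1)*(q + 3)*(q + 4)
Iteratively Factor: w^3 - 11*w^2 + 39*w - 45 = (w - 5)*(w^2 - 6*w + 9) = (w - 5)*(w - 3)*(w - 3)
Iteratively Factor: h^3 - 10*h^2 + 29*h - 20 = (h - 4)*(h^2 - 6*h + 5) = (h - 4)*(h - 1)*(h - 5)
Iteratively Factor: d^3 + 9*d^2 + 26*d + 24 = (d + 4)*(d^2 + 5*d + 6) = (d + 3)*(d + 4)*(d + 2)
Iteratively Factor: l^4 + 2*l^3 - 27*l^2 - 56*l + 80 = (l + 4)*(l^3 - 2*l^2 - 19*l + 20) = (l - 5)*(l + 4)*(l^2 + 3*l - 4) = (l - 5)*(l - 1)*(l + 4)*(l + 4)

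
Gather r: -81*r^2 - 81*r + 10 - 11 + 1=-81*r^2 - 81*r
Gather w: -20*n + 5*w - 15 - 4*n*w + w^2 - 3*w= -20*n + w^2 + w*(2 - 4*n) - 15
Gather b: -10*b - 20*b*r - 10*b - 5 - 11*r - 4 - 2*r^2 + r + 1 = b*(-20*r - 20) - 2*r^2 - 10*r - 8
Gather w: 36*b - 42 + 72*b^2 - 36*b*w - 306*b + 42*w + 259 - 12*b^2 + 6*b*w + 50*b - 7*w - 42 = 60*b^2 - 220*b + w*(35 - 30*b) + 175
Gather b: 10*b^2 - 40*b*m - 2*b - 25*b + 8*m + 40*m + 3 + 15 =10*b^2 + b*(-40*m - 27) + 48*m + 18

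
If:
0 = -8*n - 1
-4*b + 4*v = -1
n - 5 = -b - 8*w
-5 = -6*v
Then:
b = 13/12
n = -1/8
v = 5/6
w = 97/192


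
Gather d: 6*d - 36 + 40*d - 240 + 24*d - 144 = 70*d - 420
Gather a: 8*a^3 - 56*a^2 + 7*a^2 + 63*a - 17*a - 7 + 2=8*a^3 - 49*a^2 + 46*a - 5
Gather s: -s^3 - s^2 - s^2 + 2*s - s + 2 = -s^3 - 2*s^2 + s + 2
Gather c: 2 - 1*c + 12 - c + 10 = 24 - 2*c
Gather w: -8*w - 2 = -8*w - 2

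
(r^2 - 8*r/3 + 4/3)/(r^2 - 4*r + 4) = (r - 2/3)/(r - 2)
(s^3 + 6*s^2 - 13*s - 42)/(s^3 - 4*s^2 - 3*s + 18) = (s + 7)/(s - 3)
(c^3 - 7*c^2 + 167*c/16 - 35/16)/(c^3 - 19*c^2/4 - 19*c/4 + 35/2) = (c - 1/4)/(c + 2)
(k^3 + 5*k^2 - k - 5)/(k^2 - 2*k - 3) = (k^2 + 4*k - 5)/(k - 3)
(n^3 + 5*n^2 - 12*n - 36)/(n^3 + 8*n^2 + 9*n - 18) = (n^2 - n - 6)/(n^2 + 2*n - 3)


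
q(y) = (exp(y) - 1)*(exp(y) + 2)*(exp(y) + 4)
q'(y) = (exp(y) - 1)*(exp(y) + 2)*exp(y) + (exp(y) - 1)*(exp(y) + 4)*exp(y) + (exp(y) + 2)*(exp(y) + 4)*exp(y)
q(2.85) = 6687.67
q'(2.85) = 18523.51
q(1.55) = 217.00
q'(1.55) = 545.16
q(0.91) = 43.16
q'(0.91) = 112.69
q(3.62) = 59089.22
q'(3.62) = 170171.85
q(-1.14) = -6.82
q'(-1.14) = 1.76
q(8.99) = 516645653834.46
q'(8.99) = 1549615130364.36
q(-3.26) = -7.92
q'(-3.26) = 0.09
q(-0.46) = -4.49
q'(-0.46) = 6.00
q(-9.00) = -8.00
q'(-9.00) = 0.00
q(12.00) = 4311363993051346.03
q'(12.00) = 12933959532892393.70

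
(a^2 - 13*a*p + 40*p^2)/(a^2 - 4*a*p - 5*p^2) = (a - 8*p)/(a + p)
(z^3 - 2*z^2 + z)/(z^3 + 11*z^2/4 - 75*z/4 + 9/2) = 4*z*(z^2 - 2*z + 1)/(4*z^3 + 11*z^2 - 75*z + 18)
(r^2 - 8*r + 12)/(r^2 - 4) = (r - 6)/(r + 2)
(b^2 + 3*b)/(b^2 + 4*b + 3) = b/(b + 1)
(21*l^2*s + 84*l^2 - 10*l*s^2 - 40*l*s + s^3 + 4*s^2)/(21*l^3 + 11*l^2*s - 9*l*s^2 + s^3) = (s + 4)/(l + s)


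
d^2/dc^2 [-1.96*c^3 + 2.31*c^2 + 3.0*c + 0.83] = 4.62 - 11.76*c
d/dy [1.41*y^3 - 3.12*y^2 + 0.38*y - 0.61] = 4.23*y^2 - 6.24*y + 0.38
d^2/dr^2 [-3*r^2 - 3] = -6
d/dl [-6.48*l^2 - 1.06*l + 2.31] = -12.96*l - 1.06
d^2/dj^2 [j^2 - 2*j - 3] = 2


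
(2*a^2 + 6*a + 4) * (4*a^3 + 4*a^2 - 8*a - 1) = 8*a^5 + 32*a^4 + 24*a^3 - 34*a^2 - 38*a - 4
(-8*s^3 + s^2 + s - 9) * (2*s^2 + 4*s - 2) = -16*s^5 - 30*s^4 + 22*s^3 - 16*s^2 - 38*s + 18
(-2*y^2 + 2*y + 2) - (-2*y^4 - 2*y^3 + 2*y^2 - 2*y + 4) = 2*y^4 + 2*y^3 - 4*y^2 + 4*y - 2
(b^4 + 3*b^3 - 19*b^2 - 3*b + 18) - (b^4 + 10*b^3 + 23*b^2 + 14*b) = -7*b^3 - 42*b^2 - 17*b + 18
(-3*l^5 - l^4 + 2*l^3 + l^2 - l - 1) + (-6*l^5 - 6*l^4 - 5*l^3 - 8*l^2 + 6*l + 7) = -9*l^5 - 7*l^4 - 3*l^3 - 7*l^2 + 5*l + 6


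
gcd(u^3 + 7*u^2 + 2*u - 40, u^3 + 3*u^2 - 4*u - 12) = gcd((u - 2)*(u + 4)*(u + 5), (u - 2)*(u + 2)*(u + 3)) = u - 2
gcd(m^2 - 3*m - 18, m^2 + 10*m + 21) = m + 3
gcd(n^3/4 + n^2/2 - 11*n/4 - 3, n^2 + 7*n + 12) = n + 4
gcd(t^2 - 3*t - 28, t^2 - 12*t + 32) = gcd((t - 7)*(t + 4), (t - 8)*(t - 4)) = 1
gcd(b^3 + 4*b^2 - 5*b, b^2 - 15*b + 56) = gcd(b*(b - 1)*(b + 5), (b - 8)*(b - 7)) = 1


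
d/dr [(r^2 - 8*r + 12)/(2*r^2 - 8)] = 4/(r^2 + 4*r + 4)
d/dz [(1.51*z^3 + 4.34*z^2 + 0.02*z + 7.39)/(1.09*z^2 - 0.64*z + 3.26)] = (1.6459*z^4 - 1.9328*z^3 + 11.9684*z^2 + 12.1866*z + 4.7948)/(1.1881*z^4 - 1.3952*z^3 + 7.5164*z^2 - 4.1728*z + 10.6276)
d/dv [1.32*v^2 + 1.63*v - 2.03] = 2.64*v + 1.63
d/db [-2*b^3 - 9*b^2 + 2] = 6*b*(-b - 3)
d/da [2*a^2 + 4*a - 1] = 4*a + 4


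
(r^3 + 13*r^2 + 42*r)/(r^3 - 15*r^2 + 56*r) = (r^2 + 13*r + 42)/(r^2 - 15*r + 56)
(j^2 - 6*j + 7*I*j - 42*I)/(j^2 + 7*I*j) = (j - 6)/j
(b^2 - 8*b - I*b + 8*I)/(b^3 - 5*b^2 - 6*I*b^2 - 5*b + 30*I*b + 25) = (b - 8)/(b^2 - 5*b*(1 + I) + 25*I)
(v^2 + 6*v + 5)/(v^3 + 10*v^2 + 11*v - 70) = (v + 1)/(v^2 + 5*v - 14)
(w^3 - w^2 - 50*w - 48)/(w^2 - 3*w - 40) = (w^2 + 7*w + 6)/(w + 5)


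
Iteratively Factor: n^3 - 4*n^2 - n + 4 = (n - 4)*(n^2 - 1) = (n - 4)*(n - 1)*(n + 1)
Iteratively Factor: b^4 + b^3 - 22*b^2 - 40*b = (b + 2)*(b^3 - b^2 - 20*b) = b*(b + 2)*(b^2 - b - 20) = b*(b + 2)*(b + 4)*(b - 5)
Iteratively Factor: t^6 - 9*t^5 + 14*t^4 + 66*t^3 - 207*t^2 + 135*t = (t + 3)*(t^5 - 12*t^4 + 50*t^3 - 84*t^2 + 45*t) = (t - 5)*(t + 3)*(t^4 - 7*t^3 + 15*t^2 - 9*t) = (t - 5)*(t - 3)*(t + 3)*(t^3 - 4*t^2 + 3*t) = (t - 5)*(t - 3)*(t - 1)*(t + 3)*(t^2 - 3*t) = t*(t - 5)*(t - 3)*(t - 1)*(t + 3)*(t - 3)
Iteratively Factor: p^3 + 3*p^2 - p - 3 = (p + 1)*(p^2 + 2*p - 3) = (p + 1)*(p + 3)*(p - 1)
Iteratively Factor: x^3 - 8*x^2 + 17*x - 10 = (x - 1)*(x^2 - 7*x + 10) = (x - 5)*(x - 1)*(x - 2)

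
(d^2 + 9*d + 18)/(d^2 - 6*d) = (d^2 + 9*d + 18)/(d*(d - 6))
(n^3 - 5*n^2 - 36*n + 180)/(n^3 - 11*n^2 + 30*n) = (n + 6)/n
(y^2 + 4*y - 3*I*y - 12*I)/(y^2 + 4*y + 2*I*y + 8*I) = (y - 3*I)/(y + 2*I)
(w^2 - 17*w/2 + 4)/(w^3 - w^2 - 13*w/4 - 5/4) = 2*(-2*w^2 + 17*w - 8)/(-4*w^3 + 4*w^2 + 13*w + 5)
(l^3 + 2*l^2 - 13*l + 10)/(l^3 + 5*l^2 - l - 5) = (l - 2)/(l + 1)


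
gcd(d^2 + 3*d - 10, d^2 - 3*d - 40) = d + 5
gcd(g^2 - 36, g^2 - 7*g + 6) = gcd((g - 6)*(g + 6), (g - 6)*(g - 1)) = g - 6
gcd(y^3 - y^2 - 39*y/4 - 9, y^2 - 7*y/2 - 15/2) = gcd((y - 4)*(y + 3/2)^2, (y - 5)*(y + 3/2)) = y + 3/2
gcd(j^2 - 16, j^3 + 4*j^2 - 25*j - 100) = j + 4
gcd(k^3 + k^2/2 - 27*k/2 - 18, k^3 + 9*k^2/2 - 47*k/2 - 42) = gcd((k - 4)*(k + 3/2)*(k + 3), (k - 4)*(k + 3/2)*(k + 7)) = k^2 - 5*k/2 - 6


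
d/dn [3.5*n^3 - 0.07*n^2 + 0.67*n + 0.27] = 10.5*n^2 - 0.14*n + 0.67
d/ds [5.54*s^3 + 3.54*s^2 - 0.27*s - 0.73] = 16.62*s^2 + 7.08*s - 0.27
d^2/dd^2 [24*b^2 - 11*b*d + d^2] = 2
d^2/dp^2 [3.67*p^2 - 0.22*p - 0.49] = 7.34000000000000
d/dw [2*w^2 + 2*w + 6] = 4*w + 2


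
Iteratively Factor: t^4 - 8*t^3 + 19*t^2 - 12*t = (t - 1)*(t^3 - 7*t^2 + 12*t) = (t - 4)*(t - 1)*(t^2 - 3*t) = (t - 4)*(t - 3)*(t - 1)*(t)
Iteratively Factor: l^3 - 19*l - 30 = (l - 5)*(l^2 + 5*l + 6) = (l - 5)*(l + 2)*(l + 3)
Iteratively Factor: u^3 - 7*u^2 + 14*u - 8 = (u - 1)*(u^2 - 6*u + 8) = (u - 2)*(u - 1)*(u - 4)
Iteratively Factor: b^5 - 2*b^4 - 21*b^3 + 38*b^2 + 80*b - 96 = (b + 4)*(b^4 - 6*b^3 + 3*b^2 + 26*b - 24) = (b - 4)*(b + 4)*(b^3 - 2*b^2 - 5*b + 6) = (b - 4)*(b - 3)*(b + 4)*(b^2 + b - 2) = (b - 4)*(b - 3)*(b + 2)*(b + 4)*(b - 1)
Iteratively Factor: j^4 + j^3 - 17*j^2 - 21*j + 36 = (j + 3)*(j^3 - 2*j^2 - 11*j + 12) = (j - 4)*(j + 3)*(j^2 + 2*j - 3) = (j - 4)*(j - 1)*(j + 3)*(j + 3)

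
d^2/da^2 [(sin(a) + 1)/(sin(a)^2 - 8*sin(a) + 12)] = (-sin(a)^5 - 12*sin(a)^4 + 98*sin(a)^3 - 106*sin(a)^2 - 360*sin(a) + 296)/(sin(a)^2 - 8*sin(a) + 12)^3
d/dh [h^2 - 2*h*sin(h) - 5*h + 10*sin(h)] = -2*h*cos(h) + 2*h - 2*sin(h) + 10*cos(h) - 5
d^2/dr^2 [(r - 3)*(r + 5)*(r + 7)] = 6*r + 18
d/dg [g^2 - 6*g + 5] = 2*g - 6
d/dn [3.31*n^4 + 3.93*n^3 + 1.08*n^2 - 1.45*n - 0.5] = 13.24*n^3 + 11.79*n^2 + 2.16*n - 1.45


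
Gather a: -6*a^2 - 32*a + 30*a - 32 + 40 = -6*a^2 - 2*a + 8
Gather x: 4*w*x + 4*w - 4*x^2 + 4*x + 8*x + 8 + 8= 4*w - 4*x^2 + x*(4*w + 12) + 16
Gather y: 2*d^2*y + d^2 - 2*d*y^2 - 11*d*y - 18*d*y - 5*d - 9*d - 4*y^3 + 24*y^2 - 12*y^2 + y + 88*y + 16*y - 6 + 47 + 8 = d^2 - 14*d - 4*y^3 + y^2*(12 - 2*d) + y*(2*d^2 - 29*d + 105) + 49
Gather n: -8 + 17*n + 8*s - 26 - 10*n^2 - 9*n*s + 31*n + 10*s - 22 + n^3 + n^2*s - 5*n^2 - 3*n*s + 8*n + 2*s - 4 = n^3 + n^2*(s - 15) + n*(56 - 12*s) + 20*s - 60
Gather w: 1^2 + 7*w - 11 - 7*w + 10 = 0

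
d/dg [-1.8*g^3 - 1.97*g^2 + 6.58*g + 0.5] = -5.4*g^2 - 3.94*g + 6.58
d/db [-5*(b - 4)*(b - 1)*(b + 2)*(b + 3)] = -20*b^3 + 150*b + 50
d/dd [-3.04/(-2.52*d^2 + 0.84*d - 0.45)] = (2.5536 - 15.3216*d)/(2.52*d^2 - 0.84*d + 0.45)^2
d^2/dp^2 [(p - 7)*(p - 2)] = 2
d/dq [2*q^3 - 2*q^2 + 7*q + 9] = 6*q^2 - 4*q + 7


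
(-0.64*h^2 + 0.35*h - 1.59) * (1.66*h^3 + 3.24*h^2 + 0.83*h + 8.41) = -1.0624*h^5 - 1.4926*h^4 - 2.0366*h^3 - 10.2435*h^2 + 1.6238*h - 13.3719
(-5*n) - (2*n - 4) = 4 - 7*n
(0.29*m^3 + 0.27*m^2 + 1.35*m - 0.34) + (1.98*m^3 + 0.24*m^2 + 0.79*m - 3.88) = 2.27*m^3 + 0.51*m^2 + 2.14*m - 4.22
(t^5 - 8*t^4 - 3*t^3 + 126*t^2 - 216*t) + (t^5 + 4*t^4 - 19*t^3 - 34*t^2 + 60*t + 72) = 2*t^5 - 4*t^4 - 22*t^3 + 92*t^2 - 156*t + 72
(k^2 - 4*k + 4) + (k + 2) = k^2 - 3*k + 6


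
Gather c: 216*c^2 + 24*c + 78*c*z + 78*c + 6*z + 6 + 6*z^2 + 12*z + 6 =216*c^2 + c*(78*z + 102) + 6*z^2 + 18*z + 12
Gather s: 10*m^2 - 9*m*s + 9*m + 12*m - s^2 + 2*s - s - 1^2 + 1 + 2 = 10*m^2 + 21*m - s^2 + s*(1 - 9*m) + 2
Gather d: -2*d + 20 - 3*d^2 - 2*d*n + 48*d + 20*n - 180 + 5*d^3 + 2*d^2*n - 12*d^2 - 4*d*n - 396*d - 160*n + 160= 5*d^3 + d^2*(2*n - 15) + d*(-6*n - 350) - 140*n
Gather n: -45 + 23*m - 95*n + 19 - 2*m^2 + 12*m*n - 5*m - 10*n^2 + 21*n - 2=-2*m^2 + 18*m - 10*n^2 + n*(12*m - 74) - 28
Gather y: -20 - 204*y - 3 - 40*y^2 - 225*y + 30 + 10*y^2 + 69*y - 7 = -30*y^2 - 360*y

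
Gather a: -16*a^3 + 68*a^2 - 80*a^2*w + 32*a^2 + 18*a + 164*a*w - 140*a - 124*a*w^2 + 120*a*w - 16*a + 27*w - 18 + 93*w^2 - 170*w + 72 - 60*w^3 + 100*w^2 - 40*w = -16*a^3 + a^2*(100 - 80*w) + a*(-124*w^2 + 284*w - 138) - 60*w^3 + 193*w^2 - 183*w + 54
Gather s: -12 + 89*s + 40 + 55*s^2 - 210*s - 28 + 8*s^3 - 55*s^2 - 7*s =8*s^3 - 128*s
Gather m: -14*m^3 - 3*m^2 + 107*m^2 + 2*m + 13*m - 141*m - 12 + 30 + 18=-14*m^3 + 104*m^2 - 126*m + 36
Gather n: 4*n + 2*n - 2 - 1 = 6*n - 3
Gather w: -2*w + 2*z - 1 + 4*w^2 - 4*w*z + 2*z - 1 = 4*w^2 + w*(-4*z - 2) + 4*z - 2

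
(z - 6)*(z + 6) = z^2 - 36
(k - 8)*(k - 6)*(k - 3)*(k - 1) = k^4 - 18*k^3 + 107*k^2 - 234*k + 144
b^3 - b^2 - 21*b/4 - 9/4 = (b - 3)*(b + 1/2)*(b + 3/2)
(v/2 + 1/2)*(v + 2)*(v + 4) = v^3/2 + 7*v^2/2 + 7*v + 4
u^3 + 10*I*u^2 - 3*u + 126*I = (u - 3*I)*(u + 6*I)*(u + 7*I)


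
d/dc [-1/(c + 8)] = (c + 8)^(-2)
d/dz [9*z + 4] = 9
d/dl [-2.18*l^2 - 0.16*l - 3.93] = -4.36*l - 0.16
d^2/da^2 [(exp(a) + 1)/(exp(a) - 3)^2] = (exp(2*a) + 16*exp(a) + 15)*exp(a)/(exp(4*a) - 12*exp(3*a) + 54*exp(2*a) - 108*exp(a) + 81)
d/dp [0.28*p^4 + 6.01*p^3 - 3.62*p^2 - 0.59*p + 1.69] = 1.12*p^3 + 18.03*p^2 - 7.24*p - 0.59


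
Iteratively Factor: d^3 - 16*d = (d)*(d^2 - 16) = d*(d - 4)*(d + 4)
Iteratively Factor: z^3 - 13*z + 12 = (z + 4)*(z^2 - 4*z + 3) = (z - 3)*(z + 4)*(z - 1)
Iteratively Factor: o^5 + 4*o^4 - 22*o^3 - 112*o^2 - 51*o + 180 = (o - 1)*(o^4 + 5*o^3 - 17*o^2 - 129*o - 180) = (o - 1)*(o + 3)*(o^3 + 2*o^2 - 23*o - 60) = (o - 5)*(o - 1)*(o + 3)*(o^2 + 7*o + 12) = (o - 5)*(o - 1)*(o + 3)*(o + 4)*(o + 3)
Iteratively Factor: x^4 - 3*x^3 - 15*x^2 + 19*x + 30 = (x - 2)*(x^3 - x^2 - 17*x - 15) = (x - 5)*(x - 2)*(x^2 + 4*x + 3) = (x - 5)*(x - 2)*(x + 3)*(x + 1)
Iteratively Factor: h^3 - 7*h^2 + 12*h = (h)*(h^2 - 7*h + 12) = h*(h - 3)*(h - 4)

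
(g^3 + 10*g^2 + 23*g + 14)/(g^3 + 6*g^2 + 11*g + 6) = (g + 7)/(g + 3)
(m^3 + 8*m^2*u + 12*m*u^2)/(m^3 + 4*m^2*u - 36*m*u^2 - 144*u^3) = m*(-m - 2*u)/(-m^2 + 2*m*u + 24*u^2)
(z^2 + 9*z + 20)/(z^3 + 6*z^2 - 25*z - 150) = (z + 4)/(z^2 + z - 30)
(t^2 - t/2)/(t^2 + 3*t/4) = 2*(2*t - 1)/(4*t + 3)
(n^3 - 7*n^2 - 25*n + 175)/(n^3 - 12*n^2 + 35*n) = (n + 5)/n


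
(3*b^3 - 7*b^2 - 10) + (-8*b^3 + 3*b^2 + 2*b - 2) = -5*b^3 - 4*b^2 + 2*b - 12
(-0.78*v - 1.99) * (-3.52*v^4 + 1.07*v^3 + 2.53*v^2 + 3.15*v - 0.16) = 2.7456*v^5 + 6.1702*v^4 - 4.1027*v^3 - 7.4917*v^2 - 6.1437*v + 0.3184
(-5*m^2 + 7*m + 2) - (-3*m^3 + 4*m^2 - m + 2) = 3*m^3 - 9*m^2 + 8*m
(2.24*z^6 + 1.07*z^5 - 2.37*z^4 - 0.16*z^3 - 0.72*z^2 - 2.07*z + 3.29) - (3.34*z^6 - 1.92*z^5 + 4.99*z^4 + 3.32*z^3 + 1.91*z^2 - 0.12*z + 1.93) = -1.1*z^6 + 2.99*z^5 - 7.36*z^4 - 3.48*z^3 - 2.63*z^2 - 1.95*z + 1.36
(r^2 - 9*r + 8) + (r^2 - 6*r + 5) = 2*r^2 - 15*r + 13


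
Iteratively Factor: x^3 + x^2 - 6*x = (x)*(x^2 + x - 6) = x*(x + 3)*(x - 2)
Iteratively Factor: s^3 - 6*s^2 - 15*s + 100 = (s + 4)*(s^2 - 10*s + 25) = (s - 5)*(s + 4)*(s - 5)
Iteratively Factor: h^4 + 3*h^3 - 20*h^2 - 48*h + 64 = (h - 1)*(h^3 + 4*h^2 - 16*h - 64) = (h - 4)*(h - 1)*(h^2 + 8*h + 16) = (h - 4)*(h - 1)*(h + 4)*(h + 4)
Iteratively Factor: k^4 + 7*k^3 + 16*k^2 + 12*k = (k + 2)*(k^3 + 5*k^2 + 6*k) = (k + 2)^2*(k^2 + 3*k) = (k + 2)^2*(k + 3)*(k)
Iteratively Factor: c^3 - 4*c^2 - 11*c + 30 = (c - 5)*(c^2 + c - 6) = (c - 5)*(c + 3)*(c - 2)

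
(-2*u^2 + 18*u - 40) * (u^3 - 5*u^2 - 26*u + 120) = -2*u^5 + 28*u^4 - 78*u^3 - 508*u^2 + 3200*u - 4800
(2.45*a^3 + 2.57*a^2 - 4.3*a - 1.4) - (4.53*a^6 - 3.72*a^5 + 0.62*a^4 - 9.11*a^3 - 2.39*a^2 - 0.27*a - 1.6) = -4.53*a^6 + 3.72*a^5 - 0.62*a^4 + 11.56*a^3 + 4.96*a^2 - 4.03*a + 0.2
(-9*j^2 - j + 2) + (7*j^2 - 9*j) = -2*j^2 - 10*j + 2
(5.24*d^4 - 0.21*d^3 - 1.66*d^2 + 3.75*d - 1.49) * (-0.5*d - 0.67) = -2.62*d^5 - 3.4058*d^4 + 0.9707*d^3 - 0.7628*d^2 - 1.7675*d + 0.9983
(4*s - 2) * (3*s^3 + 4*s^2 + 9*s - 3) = 12*s^4 + 10*s^3 + 28*s^2 - 30*s + 6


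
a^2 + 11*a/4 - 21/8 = (a - 3/4)*(a + 7/2)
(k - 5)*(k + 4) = k^2 - k - 20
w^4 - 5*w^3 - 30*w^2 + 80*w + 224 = (w - 7)*(w - 4)*(w + 2)*(w + 4)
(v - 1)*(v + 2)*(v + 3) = v^3 + 4*v^2 + v - 6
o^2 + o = o*(o + 1)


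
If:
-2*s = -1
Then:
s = 1/2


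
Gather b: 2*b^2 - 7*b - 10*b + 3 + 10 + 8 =2*b^2 - 17*b + 21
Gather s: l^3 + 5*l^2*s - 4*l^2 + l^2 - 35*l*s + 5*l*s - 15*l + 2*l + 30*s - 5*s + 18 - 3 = l^3 - 3*l^2 - 13*l + s*(5*l^2 - 30*l + 25) + 15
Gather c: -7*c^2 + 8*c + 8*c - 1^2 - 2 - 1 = -7*c^2 + 16*c - 4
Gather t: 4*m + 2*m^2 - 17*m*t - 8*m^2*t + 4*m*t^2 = 2*m^2 + 4*m*t^2 + 4*m + t*(-8*m^2 - 17*m)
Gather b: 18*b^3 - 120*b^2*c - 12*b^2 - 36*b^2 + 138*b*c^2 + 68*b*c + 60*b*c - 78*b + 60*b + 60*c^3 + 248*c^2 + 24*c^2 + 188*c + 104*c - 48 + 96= 18*b^3 + b^2*(-120*c - 48) + b*(138*c^2 + 128*c - 18) + 60*c^3 + 272*c^2 + 292*c + 48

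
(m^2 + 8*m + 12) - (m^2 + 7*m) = m + 12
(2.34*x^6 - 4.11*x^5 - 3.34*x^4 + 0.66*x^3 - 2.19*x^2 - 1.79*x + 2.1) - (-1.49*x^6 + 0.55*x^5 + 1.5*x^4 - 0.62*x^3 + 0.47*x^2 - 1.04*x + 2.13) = 3.83*x^6 - 4.66*x^5 - 4.84*x^4 + 1.28*x^3 - 2.66*x^2 - 0.75*x - 0.0299999999999998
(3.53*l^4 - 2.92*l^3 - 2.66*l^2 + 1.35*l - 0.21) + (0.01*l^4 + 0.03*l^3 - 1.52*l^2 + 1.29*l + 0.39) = 3.54*l^4 - 2.89*l^3 - 4.18*l^2 + 2.64*l + 0.18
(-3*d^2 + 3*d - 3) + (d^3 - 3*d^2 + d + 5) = d^3 - 6*d^2 + 4*d + 2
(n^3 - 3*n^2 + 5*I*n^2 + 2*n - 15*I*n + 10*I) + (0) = n^3 - 3*n^2 + 5*I*n^2 + 2*n - 15*I*n + 10*I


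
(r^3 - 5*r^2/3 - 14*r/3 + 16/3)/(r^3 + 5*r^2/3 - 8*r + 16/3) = (3*r^2 - 2*r - 16)/(3*r^2 + 8*r - 16)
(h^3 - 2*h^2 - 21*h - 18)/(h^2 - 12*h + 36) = (h^2 + 4*h + 3)/(h - 6)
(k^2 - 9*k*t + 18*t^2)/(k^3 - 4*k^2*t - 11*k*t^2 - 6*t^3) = (k - 3*t)/(k^2 + 2*k*t + t^2)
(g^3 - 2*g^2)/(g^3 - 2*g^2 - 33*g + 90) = g^2*(g - 2)/(g^3 - 2*g^2 - 33*g + 90)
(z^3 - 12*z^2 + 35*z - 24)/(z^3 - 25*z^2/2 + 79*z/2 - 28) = 2*(z - 3)/(2*z - 7)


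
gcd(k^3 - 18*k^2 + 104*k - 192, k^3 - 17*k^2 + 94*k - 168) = k^2 - 10*k + 24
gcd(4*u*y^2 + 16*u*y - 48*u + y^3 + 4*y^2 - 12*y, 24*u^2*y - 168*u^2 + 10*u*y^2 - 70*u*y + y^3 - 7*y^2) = 4*u + y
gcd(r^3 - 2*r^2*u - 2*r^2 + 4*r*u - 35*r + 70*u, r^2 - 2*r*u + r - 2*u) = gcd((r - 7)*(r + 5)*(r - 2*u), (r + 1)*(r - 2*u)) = r - 2*u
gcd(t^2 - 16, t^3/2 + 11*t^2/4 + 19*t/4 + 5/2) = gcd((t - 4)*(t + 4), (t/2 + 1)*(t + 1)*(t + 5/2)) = 1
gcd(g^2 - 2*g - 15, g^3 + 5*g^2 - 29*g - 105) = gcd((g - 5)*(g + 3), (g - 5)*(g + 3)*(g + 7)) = g^2 - 2*g - 15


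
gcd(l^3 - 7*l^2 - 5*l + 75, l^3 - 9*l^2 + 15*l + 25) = l^2 - 10*l + 25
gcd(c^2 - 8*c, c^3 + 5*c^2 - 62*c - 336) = c - 8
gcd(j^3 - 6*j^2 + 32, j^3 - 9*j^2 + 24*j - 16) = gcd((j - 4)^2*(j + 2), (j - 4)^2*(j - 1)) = j^2 - 8*j + 16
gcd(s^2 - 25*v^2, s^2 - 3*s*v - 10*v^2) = s - 5*v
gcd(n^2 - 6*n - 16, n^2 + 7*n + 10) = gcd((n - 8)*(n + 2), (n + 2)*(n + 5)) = n + 2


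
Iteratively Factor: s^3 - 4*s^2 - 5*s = (s - 5)*(s^2 + s) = s*(s - 5)*(s + 1)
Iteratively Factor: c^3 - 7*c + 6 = (c - 2)*(c^2 + 2*c - 3) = (c - 2)*(c + 3)*(c - 1)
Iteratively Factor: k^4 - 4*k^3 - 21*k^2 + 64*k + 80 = (k - 5)*(k^3 + k^2 - 16*k - 16) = (k - 5)*(k - 4)*(k^2 + 5*k + 4) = (k - 5)*(k - 4)*(k + 4)*(k + 1)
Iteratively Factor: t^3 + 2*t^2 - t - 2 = (t - 1)*(t^2 + 3*t + 2) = (t - 1)*(t + 1)*(t + 2)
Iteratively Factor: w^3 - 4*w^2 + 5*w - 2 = (w - 2)*(w^2 - 2*w + 1) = (w - 2)*(w - 1)*(w - 1)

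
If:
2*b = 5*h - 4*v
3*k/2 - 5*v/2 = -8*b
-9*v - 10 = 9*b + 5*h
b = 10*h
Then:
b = -80/49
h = -8/49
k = 1430/147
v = 30/49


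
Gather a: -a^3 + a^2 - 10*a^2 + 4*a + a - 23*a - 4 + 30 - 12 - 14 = -a^3 - 9*a^2 - 18*a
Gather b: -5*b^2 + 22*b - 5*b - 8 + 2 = -5*b^2 + 17*b - 6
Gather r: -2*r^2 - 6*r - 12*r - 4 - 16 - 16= -2*r^2 - 18*r - 36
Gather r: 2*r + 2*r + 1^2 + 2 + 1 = 4*r + 4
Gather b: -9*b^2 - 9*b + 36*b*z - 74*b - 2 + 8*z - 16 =-9*b^2 + b*(36*z - 83) + 8*z - 18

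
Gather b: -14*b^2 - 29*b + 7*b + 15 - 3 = -14*b^2 - 22*b + 12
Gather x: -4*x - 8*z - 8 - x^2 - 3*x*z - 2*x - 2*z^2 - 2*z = -x^2 + x*(-3*z - 6) - 2*z^2 - 10*z - 8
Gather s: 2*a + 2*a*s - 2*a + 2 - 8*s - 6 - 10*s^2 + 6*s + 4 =-10*s^2 + s*(2*a - 2)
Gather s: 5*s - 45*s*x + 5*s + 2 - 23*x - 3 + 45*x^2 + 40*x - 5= s*(10 - 45*x) + 45*x^2 + 17*x - 6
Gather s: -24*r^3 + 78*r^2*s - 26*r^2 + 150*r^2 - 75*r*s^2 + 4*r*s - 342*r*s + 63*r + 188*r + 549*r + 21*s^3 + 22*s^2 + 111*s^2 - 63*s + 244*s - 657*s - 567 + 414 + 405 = -24*r^3 + 124*r^2 + 800*r + 21*s^3 + s^2*(133 - 75*r) + s*(78*r^2 - 338*r - 476) + 252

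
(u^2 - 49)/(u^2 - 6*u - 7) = (u + 7)/(u + 1)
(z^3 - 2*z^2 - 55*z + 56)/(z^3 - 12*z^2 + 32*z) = (z^2 + 6*z - 7)/(z*(z - 4))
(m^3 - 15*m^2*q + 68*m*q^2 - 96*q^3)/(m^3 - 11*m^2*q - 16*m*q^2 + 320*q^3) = (-m^2 + 7*m*q - 12*q^2)/(-m^2 + 3*m*q + 40*q^2)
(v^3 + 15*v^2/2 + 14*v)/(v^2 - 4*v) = (v^2 + 15*v/2 + 14)/(v - 4)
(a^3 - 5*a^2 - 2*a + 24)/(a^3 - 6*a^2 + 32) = (a - 3)/(a - 4)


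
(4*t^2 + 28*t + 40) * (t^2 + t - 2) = 4*t^4 + 32*t^3 + 60*t^2 - 16*t - 80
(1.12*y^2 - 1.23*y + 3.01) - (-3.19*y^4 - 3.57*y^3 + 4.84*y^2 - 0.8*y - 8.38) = 3.19*y^4 + 3.57*y^3 - 3.72*y^2 - 0.43*y + 11.39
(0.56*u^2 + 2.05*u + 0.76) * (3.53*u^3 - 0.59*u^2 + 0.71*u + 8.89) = 1.9768*u^5 + 6.9061*u^4 + 1.8709*u^3 + 5.9855*u^2 + 18.7641*u + 6.7564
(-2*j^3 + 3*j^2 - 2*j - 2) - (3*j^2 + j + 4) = -2*j^3 - 3*j - 6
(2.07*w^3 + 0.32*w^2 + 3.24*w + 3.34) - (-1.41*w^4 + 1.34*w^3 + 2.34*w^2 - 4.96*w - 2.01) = 1.41*w^4 + 0.73*w^3 - 2.02*w^2 + 8.2*w + 5.35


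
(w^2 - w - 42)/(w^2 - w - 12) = (-w^2 + w + 42)/(-w^2 + w + 12)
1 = 1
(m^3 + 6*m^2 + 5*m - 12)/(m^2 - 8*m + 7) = (m^2 + 7*m + 12)/(m - 7)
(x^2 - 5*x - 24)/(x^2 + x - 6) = (x - 8)/(x - 2)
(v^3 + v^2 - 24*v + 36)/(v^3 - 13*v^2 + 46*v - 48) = (v + 6)/(v - 8)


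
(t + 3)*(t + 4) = t^2 + 7*t + 12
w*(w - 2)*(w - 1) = w^3 - 3*w^2 + 2*w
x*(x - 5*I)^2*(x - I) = x^4 - 11*I*x^3 - 35*x^2 + 25*I*x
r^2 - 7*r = r*(r - 7)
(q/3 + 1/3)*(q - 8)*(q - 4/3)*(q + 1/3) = q^4/3 - 8*q^3/3 - 13*q^2/27 + 100*q/27 + 32/27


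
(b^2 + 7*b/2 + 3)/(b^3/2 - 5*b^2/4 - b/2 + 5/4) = 2*(2*b^2 + 7*b + 6)/(2*b^3 - 5*b^2 - 2*b + 5)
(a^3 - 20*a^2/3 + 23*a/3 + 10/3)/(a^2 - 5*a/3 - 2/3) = a - 5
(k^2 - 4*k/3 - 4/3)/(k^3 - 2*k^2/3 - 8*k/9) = 3*(k - 2)/(k*(3*k - 4))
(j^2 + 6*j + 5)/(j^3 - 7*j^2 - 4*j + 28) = (j^2 + 6*j + 5)/(j^3 - 7*j^2 - 4*j + 28)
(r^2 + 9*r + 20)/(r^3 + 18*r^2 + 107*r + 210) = (r + 4)/(r^2 + 13*r + 42)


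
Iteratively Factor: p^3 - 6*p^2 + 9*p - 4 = (p - 4)*(p^2 - 2*p + 1) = (p - 4)*(p - 1)*(p - 1)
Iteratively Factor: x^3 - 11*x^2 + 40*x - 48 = (x - 4)*(x^2 - 7*x + 12) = (x - 4)^2*(x - 3)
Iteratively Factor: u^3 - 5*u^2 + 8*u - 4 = (u - 2)*(u^2 - 3*u + 2) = (u - 2)*(u - 1)*(u - 2)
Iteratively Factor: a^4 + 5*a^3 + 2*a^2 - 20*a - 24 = (a + 2)*(a^3 + 3*a^2 - 4*a - 12) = (a + 2)^2*(a^2 + a - 6) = (a + 2)^2*(a + 3)*(a - 2)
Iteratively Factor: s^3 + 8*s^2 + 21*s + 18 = (s + 2)*(s^2 + 6*s + 9) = (s + 2)*(s + 3)*(s + 3)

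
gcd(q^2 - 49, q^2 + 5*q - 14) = q + 7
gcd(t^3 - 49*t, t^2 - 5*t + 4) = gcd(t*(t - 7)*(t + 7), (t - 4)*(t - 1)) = 1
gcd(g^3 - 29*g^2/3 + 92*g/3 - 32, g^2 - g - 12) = g - 4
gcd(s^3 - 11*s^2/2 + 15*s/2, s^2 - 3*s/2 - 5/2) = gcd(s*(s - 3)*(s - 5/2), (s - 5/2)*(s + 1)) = s - 5/2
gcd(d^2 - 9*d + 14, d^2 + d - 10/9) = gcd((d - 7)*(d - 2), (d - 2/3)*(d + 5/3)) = 1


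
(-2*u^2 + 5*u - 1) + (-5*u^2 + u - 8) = -7*u^2 + 6*u - 9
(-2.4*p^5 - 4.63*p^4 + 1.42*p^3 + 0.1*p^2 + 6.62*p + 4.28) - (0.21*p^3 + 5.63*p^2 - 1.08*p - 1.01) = -2.4*p^5 - 4.63*p^4 + 1.21*p^3 - 5.53*p^2 + 7.7*p + 5.29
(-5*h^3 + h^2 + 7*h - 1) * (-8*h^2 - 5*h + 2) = 40*h^5 + 17*h^4 - 71*h^3 - 25*h^2 + 19*h - 2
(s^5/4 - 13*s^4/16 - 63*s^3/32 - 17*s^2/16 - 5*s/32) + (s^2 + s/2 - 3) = s^5/4 - 13*s^4/16 - 63*s^3/32 - s^2/16 + 11*s/32 - 3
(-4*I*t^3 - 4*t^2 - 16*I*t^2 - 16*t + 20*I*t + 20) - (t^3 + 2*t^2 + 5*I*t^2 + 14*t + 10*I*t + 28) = -t^3 - 4*I*t^3 - 6*t^2 - 21*I*t^2 - 30*t + 10*I*t - 8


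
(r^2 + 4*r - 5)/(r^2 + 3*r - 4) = (r + 5)/(r + 4)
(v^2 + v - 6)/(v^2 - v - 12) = (v - 2)/(v - 4)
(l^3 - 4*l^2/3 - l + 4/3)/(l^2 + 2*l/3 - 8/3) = (l^2 - 1)/(l + 2)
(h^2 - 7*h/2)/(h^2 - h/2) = (2*h - 7)/(2*h - 1)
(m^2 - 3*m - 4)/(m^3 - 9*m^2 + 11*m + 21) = (m - 4)/(m^2 - 10*m + 21)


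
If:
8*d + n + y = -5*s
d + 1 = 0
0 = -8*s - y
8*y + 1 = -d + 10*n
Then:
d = -1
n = 256/47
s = -40/47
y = 320/47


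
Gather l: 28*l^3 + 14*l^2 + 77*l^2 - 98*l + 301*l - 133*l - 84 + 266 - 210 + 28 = 28*l^3 + 91*l^2 + 70*l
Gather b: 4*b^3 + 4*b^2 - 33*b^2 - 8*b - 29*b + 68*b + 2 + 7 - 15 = 4*b^3 - 29*b^2 + 31*b - 6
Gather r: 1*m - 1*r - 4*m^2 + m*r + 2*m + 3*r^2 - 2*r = -4*m^2 + 3*m + 3*r^2 + r*(m - 3)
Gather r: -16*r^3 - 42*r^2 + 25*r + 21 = -16*r^3 - 42*r^2 + 25*r + 21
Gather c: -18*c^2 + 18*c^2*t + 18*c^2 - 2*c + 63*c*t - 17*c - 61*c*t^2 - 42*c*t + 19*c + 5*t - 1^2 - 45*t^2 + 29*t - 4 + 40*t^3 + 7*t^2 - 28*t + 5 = 18*c^2*t + c*(-61*t^2 + 21*t) + 40*t^3 - 38*t^2 + 6*t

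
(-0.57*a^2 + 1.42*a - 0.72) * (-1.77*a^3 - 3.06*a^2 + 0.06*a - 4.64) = 1.0089*a^5 - 0.7692*a^4 - 3.105*a^3 + 4.9332*a^2 - 6.632*a + 3.3408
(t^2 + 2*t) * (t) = t^3 + 2*t^2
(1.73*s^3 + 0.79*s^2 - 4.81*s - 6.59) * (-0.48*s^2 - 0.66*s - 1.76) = -0.8304*s^5 - 1.521*s^4 - 1.2574*s^3 + 4.9474*s^2 + 12.815*s + 11.5984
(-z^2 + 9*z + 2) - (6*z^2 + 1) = -7*z^2 + 9*z + 1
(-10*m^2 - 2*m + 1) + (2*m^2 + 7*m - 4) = -8*m^2 + 5*m - 3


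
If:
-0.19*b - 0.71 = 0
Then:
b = -3.74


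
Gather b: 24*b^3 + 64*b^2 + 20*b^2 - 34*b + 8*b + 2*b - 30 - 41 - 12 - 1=24*b^3 + 84*b^2 - 24*b - 84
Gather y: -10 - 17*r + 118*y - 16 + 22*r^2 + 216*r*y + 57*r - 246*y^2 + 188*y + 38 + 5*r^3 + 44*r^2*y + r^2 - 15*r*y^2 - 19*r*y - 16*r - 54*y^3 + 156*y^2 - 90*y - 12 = 5*r^3 + 23*r^2 + 24*r - 54*y^3 + y^2*(-15*r - 90) + y*(44*r^2 + 197*r + 216)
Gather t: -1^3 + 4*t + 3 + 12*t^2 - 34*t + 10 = 12*t^2 - 30*t + 12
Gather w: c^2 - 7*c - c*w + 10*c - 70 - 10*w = c^2 + 3*c + w*(-c - 10) - 70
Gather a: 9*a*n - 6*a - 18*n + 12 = a*(9*n - 6) - 18*n + 12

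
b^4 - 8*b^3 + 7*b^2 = b^2*(b - 7)*(b - 1)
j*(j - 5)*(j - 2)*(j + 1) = j^4 - 6*j^3 + 3*j^2 + 10*j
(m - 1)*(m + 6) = m^2 + 5*m - 6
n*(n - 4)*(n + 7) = n^3 + 3*n^2 - 28*n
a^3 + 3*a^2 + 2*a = a*(a + 1)*(a + 2)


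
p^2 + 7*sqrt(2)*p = p*(p + 7*sqrt(2))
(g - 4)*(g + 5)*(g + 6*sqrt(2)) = g^3 + g^2 + 6*sqrt(2)*g^2 - 20*g + 6*sqrt(2)*g - 120*sqrt(2)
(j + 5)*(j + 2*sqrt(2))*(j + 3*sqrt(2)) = j^3 + 5*j^2 + 5*sqrt(2)*j^2 + 12*j + 25*sqrt(2)*j + 60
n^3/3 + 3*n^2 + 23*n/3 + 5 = (n/3 + 1)*(n + 1)*(n + 5)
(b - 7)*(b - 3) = b^2 - 10*b + 21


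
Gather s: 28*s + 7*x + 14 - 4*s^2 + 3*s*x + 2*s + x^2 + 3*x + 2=-4*s^2 + s*(3*x + 30) + x^2 + 10*x + 16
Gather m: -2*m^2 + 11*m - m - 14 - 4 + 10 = -2*m^2 + 10*m - 8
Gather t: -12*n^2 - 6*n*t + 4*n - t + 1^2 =-12*n^2 + 4*n + t*(-6*n - 1) + 1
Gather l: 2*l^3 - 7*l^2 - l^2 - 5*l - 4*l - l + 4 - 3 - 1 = 2*l^3 - 8*l^2 - 10*l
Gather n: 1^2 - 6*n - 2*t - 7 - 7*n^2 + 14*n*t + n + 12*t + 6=-7*n^2 + n*(14*t - 5) + 10*t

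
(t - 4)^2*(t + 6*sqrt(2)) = t^3 - 8*t^2 + 6*sqrt(2)*t^2 - 48*sqrt(2)*t + 16*t + 96*sqrt(2)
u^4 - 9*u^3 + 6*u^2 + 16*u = u*(u - 8)*(u - 2)*(u + 1)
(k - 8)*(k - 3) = k^2 - 11*k + 24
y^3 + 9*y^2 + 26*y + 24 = (y + 2)*(y + 3)*(y + 4)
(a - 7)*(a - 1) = a^2 - 8*a + 7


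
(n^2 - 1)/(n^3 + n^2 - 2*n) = (n + 1)/(n*(n + 2))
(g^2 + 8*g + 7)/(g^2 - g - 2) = (g + 7)/(g - 2)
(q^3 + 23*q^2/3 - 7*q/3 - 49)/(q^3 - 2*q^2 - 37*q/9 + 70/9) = 3*(q^2 + 10*q + 21)/(3*q^2 + q - 10)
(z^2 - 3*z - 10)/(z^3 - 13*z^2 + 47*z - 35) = (z + 2)/(z^2 - 8*z + 7)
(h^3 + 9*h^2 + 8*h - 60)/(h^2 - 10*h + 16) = (h^2 + 11*h + 30)/(h - 8)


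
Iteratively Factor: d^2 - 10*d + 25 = (d - 5)*(d - 5)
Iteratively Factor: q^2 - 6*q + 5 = (q - 5)*(q - 1)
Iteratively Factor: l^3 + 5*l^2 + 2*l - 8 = (l + 2)*(l^2 + 3*l - 4) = (l - 1)*(l + 2)*(l + 4)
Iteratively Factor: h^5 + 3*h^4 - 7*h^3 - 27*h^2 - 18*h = (h + 2)*(h^4 + h^3 - 9*h^2 - 9*h) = (h + 1)*(h + 2)*(h^3 - 9*h) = (h - 3)*(h + 1)*(h + 2)*(h^2 + 3*h) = h*(h - 3)*(h + 1)*(h + 2)*(h + 3)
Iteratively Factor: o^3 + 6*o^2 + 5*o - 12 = (o + 4)*(o^2 + 2*o - 3) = (o - 1)*(o + 4)*(o + 3)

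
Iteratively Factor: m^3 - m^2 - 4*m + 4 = (m - 1)*(m^2 - 4) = (m - 2)*(m - 1)*(m + 2)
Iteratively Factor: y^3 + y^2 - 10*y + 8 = (y - 1)*(y^2 + 2*y - 8) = (y - 2)*(y - 1)*(y + 4)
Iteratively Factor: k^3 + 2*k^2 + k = (k + 1)*(k^2 + k) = k*(k + 1)*(k + 1)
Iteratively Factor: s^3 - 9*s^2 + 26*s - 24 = (s - 4)*(s^2 - 5*s + 6) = (s - 4)*(s - 2)*(s - 3)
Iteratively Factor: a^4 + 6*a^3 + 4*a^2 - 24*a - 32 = (a + 2)*(a^3 + 4*a^2 - 4*a - 16) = (a + 2)^2*(a^2 + 2*a - 8) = (a + 2)^2*(a + 4)*(a - 2)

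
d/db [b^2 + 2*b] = 2*b + 2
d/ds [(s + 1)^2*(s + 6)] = (s + 1)*(3*s + 13)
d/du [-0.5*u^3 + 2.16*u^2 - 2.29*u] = -1.5*u^2 + 4.32*u - 2.29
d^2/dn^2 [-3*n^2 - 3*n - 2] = -6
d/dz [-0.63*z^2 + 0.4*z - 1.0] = 0.4 - 1.26*z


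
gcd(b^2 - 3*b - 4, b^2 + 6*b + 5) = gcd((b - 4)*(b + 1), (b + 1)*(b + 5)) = b + 1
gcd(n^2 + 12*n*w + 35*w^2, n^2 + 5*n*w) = n + 5*w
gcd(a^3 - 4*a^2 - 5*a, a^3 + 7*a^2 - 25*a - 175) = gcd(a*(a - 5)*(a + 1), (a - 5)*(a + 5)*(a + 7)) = a - 5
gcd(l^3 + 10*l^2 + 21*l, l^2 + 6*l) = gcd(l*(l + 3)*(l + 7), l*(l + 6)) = l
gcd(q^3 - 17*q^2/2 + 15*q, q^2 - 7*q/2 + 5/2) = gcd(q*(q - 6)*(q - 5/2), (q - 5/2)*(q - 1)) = q - 5/2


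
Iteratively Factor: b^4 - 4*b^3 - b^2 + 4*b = (b)*(b^3 - 4*b^2 - b + 4) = b*(b - 4)*(b^2 - 1) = b*(b - 4)*(b + 1)*(b - 1)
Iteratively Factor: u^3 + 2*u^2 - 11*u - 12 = (u + 1)*(u^2 + u - 12) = (u + 1)*(u + 4)*(u - 3)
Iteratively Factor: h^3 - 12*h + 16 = (h + 4)*(h^2 - 4*h + 4) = (h - 2)*(h + 4)*(h - 2)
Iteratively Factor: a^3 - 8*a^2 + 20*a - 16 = (a - 4)*(a^2 - 4*a + 4) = (a - 4)*(a - 2)*(a - 2)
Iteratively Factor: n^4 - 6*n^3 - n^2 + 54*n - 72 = (n - 3)*(n^3 - 3*n^2 - 10*n + 24) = (n - 4)*(n - 3)*(n^2 + n - 6) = (n - 4)*(n - 3)*(n - 2)*(n + 3)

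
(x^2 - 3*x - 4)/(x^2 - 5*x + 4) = (x + 1)/(x - 1)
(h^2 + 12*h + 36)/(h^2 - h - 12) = (h^2 + 12*h + 36)/(h^2 - h - 12)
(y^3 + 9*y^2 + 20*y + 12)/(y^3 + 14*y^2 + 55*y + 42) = (y + 2)/(y + 7)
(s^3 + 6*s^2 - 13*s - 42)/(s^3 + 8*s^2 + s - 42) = (s^2 - s - 6)/(s^2 + s - 6)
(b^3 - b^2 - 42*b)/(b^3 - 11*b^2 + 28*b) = (b + 6)/(b - 4)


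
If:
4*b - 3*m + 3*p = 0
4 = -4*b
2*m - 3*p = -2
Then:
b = -1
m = -2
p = -2/3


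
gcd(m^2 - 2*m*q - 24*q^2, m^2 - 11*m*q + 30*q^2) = -m + 6*q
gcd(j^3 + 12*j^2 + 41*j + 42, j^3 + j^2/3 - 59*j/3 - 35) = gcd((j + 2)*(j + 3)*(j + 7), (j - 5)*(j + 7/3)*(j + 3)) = j + 3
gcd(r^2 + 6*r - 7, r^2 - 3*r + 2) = r - 1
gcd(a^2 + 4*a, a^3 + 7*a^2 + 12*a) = a^2 + 4*a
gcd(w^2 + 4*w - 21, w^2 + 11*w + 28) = w + 7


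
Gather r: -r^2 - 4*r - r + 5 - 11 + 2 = -r^2 - 5*r - 4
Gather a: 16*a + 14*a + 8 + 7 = 30*a + 15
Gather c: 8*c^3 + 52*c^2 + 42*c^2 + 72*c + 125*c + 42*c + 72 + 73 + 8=8*c^3 + 94*c^2 + 239*c + 153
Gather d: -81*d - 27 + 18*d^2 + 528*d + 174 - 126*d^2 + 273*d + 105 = -108*d^2 + 720*d + 252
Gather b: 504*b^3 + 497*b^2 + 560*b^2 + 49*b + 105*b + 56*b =504*b^3 + 1057*b^2 + 210*b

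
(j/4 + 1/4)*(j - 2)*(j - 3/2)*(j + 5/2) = j^4/4 - 27*j^2/16 + 7*j/16 + 15/8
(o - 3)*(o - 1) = o^2 - 4*o + 3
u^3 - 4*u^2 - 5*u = u*(u - 5)*(u + 1)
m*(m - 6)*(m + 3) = m^3 - 3*m^2 - 18*m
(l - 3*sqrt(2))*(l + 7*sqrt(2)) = l^2 + 4*sqrt(2)*l - 42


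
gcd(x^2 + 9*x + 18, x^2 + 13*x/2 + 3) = x + 6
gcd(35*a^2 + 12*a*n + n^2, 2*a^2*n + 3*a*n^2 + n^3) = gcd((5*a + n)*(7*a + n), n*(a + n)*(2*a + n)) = 1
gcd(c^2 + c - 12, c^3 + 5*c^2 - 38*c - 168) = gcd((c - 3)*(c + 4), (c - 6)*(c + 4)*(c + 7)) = c + 4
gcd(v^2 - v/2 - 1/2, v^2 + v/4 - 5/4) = v - 1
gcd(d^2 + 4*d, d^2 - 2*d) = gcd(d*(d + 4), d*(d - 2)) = d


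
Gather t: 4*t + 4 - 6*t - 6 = -2*t - 2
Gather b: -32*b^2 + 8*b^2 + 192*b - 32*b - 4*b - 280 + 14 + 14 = -24*b^2 + 156*b - 252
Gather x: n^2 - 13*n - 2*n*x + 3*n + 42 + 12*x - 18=n^2 - 10*n + x*(12 - 2*n) + 24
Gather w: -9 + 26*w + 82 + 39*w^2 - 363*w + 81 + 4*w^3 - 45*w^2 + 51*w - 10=4*w^3 - 6*w^2 - 286*w + 144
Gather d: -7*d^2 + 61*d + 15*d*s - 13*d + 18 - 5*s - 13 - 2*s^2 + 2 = -7*d^2 + d*(15*s + 48) - 2*s^2 - 5*s + 7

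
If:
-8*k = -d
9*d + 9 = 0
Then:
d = -1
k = -1/8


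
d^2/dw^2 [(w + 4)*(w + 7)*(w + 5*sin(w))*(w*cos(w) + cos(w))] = -w^4*cos(w) - 8*w^3*sin(w) - 10*w^3*sin(2*w) - 12*w^3*cos(w) - 72*w^2*sin(w) - 120*w^2*sin(2*w) - 27*w^2*cos(w) + 30*w^2*cos(2*w) - 156*w*sin(w) - 375*w*sin(2*w) + 44*w*cos(w) + 240*w*cos(2*w) - 56*sin(w) - 220*sin(2*w) + 78*cos(w) + 390*cos(2*w)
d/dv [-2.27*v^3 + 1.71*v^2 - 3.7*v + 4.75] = -6.81*v^2 + 3.42*v - 3.7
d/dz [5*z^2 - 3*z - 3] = 10*z - 3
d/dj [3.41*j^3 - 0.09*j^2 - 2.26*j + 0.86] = 10.23*j^2 - 0.18*j - 2.26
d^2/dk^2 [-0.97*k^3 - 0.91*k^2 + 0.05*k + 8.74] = -5.82*k - 1.82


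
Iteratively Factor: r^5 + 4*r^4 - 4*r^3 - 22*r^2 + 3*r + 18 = (r + 3)*(r^4 + r^3 - 7*r^2 - r + 6) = (r - 2)*(r + 3)*(r^3 + 3*r^2 - r - 3) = (r - 2)*(r + 1)*(r + 3)*(r^2 + 2*r - 3) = (r - 2)*(r - 1)*(r + 1)*(r + 3)*(r + 3)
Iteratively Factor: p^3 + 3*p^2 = (p)*(p^2 + 3*p) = p^2*(p + 3)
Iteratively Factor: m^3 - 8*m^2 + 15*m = (m - 3)*(m^2 - 5*m) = m*(m - 3)*(m - 5)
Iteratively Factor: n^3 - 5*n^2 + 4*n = (n)*(n^2 - 5*n + 4) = n*(n - 4)*(n - 1)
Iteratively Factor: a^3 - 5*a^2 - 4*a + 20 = (a - 5)*(a^2 - 4) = (a - 5)*(a + 2)*(a - 2)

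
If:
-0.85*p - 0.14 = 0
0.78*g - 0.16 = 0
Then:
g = 0.21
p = -0.16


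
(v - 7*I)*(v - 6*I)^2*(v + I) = v^4 - 18*I*v^3 - 101*v^2 + 132*I*v - 252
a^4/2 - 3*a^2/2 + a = a*(a/2 + 1)*(a - 1)^2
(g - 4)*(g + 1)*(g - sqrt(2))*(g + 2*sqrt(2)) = g^4 - 3*g^3 + sqrt(2)*g^3 - 8*g^2 - 3*sqrt(2)*g^2 - 4*sqrt(2)*g + 12*g + 16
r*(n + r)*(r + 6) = n*r^2 + 6*n*r + r^3 + 6*r^2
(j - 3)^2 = j^2 - 6*j + 9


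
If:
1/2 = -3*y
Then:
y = -1/6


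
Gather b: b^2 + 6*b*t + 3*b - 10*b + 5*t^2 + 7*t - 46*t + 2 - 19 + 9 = b^2 + b*(6*t - 7) + 5*t^2 - 39*t - 8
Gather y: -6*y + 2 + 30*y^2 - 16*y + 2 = 30*y^2 - 22*y + 4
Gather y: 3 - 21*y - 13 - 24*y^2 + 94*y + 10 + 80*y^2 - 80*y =56*y^2 - 7*y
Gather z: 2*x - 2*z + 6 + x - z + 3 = 3*x - 3*z + 9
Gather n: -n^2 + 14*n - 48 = -n^2 + 14*n - 48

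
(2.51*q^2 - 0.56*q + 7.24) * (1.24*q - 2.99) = 3.1124*q^3 - 8.1993*q^2 + 10.652*q - 21.6476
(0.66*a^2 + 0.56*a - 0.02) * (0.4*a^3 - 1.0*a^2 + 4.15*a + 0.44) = 0.264*a^5 - 0.436*a^4 + 2.171*a^3 + 2.6344*a^2 + 0.1634*a - 0.0088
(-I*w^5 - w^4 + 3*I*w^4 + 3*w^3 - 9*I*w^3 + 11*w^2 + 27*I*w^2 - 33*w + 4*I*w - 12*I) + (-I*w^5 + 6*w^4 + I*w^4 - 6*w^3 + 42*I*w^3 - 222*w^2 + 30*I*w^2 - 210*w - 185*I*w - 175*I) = -2*I*w^5 + 5*w^4 + 4*I*w^4 - 3*w^3 + 33*I*w^3 - 211*w^2 + 57*I*w^2 - 243*w - 181*I*w - 187*I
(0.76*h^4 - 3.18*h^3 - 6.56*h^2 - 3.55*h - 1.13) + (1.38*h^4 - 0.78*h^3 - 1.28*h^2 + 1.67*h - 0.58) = 2.14*h^4 - 3.96*h^3 - 7.84*h^2 - 1.88*h - 1.71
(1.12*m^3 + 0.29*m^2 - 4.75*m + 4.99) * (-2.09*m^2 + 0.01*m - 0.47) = -2.3408*m^5 - 0.5949*m^4 + 9.404*m^3 - 10.6129*m^2 + 2.2824*m - 2.3453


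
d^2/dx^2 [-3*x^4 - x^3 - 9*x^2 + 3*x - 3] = -36*x^2 - 6*x - 18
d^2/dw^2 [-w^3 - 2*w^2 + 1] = -6*w - 4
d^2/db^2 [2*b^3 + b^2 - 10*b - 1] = 12*b + 2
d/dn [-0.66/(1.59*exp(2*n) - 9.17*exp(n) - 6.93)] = (2.0988*exp(n) - 6.0522)*exp(n)/(-1.59*exp(2*n) + 9.17*exp(n) + 6.93)^2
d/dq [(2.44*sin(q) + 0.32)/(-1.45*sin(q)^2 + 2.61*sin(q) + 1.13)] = (3.538*sin(q)^2 + 0.928*sin(q) + 1.922)*cos(q)/(2.1025*sin(q)^4 - 7.569*sin(q)^3 + 3.5351*sin(q)^2 + 5.8986*sin(q) + 1.2769)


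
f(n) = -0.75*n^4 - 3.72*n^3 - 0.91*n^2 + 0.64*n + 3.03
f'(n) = -3.0*n^3 - 11.16*n^2 - 1.82*n + 0.64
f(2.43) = -80.32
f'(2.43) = -112.73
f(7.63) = -4239.37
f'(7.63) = -1995.53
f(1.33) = -8.83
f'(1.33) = -28.58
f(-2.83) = 30.14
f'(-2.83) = -15.59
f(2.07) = -46.31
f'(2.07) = -77.56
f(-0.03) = 3.01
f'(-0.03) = 0.68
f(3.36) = -241.80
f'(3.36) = -245.27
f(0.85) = 0.24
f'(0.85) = -10.81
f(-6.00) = -202.05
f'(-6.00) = 257.80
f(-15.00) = -25625.07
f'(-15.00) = 7641.94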